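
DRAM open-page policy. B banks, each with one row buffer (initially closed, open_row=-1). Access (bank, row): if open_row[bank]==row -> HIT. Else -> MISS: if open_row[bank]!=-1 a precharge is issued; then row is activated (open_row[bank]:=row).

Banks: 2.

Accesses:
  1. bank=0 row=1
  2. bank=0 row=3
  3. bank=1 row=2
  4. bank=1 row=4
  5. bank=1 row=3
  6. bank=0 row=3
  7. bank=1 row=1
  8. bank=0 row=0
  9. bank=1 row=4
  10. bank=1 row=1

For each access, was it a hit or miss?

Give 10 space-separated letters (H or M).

Acc 1: bank0 row1 -> MISS (open row1); precharges=0
Acc 2: bank0 row3 -> MISS (open row3); precharges=1
Acc 3: bank1 row2 -> MISS (open row2); precharges=1
Acc 4: bank1 row4 -> MISS (open row4); precharges=2
Acc 5: bank1 row3 -> MISS (open row3); precharges=3
Acc 6: bank0 row3 -> HIT
Acc 7: bank1 row1 -> MISS (open row1); precharges=4
Acc 8: bank0 row0 -> MISS (open row0); precharges=5
Acc 9: bank1 row4 -> MISS (open row4); precharges=6
Acc 10: bank1 row1 -> MISS (open row1); precharges=7

Answer: M M M M M H M M M M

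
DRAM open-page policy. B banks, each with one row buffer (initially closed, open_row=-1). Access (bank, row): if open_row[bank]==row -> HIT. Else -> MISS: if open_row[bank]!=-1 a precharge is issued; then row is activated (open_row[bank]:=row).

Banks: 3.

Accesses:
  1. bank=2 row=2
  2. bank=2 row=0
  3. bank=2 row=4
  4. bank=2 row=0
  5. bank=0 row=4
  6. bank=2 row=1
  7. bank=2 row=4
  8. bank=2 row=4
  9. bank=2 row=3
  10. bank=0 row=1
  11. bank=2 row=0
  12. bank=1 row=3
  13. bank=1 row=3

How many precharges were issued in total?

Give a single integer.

Acc 1: bank2 row2 -> MISS (open row2); precharges=0
Acc 2: bank2 row0 -> MISS (open row0); precharges=1
Acc 3: bank2 row4 -> MISS (open row4); precharges=2
Acc 4: bank2 row0 -> MISS (open row0); precharges=3
Acc 5: bank0 row4 -> MISS (open row4); precharges=3
Acc 6: bank2 row1 -> MISS (open row1); precharges=4
Acc 7: bank2 row4 -> MISS (open row4); precharges=5
Acc 8: bank2 row4 -> HIT
Acc 9: bank2 row3 -> MISS (open row3); precharges=6
Acc 10: bank0 row1 -> MISS (open row1); precharges=7
Acc 11: bank2 row0 -> MISS (open row0); precharges=8
Acc 12: bank1 row3 -> MISS (open row3); precharges=8
Acc 13: bank1 row3 -> HIT

Answer: 8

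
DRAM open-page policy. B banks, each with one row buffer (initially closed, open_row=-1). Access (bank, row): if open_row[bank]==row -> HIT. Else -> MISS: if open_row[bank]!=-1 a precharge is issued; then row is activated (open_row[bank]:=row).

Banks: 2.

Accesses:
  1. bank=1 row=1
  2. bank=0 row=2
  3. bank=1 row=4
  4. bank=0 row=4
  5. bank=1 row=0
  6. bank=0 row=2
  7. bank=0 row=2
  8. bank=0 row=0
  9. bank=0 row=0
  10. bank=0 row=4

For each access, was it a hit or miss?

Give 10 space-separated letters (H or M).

Answer: M M M M M M H M H M

Derivation:
Acc 1: bank1 row1 -> MISS (open row1); precharges=0
Acc 2: bank0 row2 -> MISS (open row2); precharges=0
Acc 3: bank1 row4 -> MISS (open row4); precharges=1
Acc 4: bank0 row4 -> MISS (open row4); precharges=2
Acc 5: bank1 row0 -> MISS (open row0); precharges=3
Acc 6: bank0 row2 -> MISS (open row2); precharges=4
Acc 7: bank0 row2 -> HIT
Acc 8: bank0 row0 -> MISS (open row0); precharges=5
Acc 9: bank0 row0 -> HIT
Acc 10: bank0 row4 -> MISS (open row4); precharges=6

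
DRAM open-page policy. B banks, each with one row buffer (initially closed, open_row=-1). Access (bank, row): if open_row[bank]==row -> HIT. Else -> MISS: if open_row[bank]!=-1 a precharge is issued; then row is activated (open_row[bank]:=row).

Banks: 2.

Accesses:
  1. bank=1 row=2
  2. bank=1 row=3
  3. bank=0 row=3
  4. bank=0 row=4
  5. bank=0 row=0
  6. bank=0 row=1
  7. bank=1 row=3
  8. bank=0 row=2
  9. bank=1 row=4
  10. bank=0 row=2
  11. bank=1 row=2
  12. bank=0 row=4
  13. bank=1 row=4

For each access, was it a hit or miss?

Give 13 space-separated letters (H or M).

Answer: M M M M M M H M M H M M M

Derivation:
Acc 1: bank1 row2 -> MISS (open row2); precharges=0
Acc 2: bank1 row3 -> MISS (open row3); precharges=1
Acc 3: bank0 row3 -> MISS (open row3); precharges=1
Acc 4: bank0 row4 -> MISS (open row4); precharges=2
Acc 5: bank0 row0 -> MISS (open row0); precharges=3
Acc 6: bank0 row1 -> MISS (open row1); precharges=4
Acc 7: bank1 row3 -> HIT
Acc 8: bank0 row2 -> MISS (open row2); precharges=5
Acc 9: bank1 row4 -> MISS (open row4); precharges=6
Acc 10: bank0 row2 -> HIT
Acc 11: bank1 row2 -> MISS (open row2); precharges=7
Acc 12: bank0 row4 -> MISS (open row4); precharges=8
Acc 13: bank1 row4 -> MISS (open row4); precharges=9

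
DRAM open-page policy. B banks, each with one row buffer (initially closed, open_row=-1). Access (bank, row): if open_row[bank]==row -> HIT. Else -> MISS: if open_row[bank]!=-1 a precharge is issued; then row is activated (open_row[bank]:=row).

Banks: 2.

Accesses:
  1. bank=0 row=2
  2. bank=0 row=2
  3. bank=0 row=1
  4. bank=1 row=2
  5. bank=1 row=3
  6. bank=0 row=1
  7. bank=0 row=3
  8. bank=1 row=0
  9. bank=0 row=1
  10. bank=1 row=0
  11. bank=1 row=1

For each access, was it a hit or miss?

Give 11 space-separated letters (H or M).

Answer: M H M M M H M M M H M

Derivation:
Acc 1: bank0 row2 -> MISS (open row2); precharges=0
Acc 2: bank0 row2 -> HIT
Acc 3: bank0 row1 -> MISS (open row1); precharges=1
Acc 4: bank1 row2 -> MISS (open row2); precharges=1
Acc 5: bank1 row3 -> MISS (open row3); precharges=2
Acc 6: bank0 row1 -> HIT
Acc 7: bank0 row3 -> MISS (open row3); precharges=3
Acc 8: bank1 row0 -> MISS (open row0); precharges=4
Acc 9: bank0 row1 -> MISS (open row1); precharges=5
Acc 10: bank1 row0 -> HIT
Acc 11: bank1 row1 -> MISS (open row1); precharges=6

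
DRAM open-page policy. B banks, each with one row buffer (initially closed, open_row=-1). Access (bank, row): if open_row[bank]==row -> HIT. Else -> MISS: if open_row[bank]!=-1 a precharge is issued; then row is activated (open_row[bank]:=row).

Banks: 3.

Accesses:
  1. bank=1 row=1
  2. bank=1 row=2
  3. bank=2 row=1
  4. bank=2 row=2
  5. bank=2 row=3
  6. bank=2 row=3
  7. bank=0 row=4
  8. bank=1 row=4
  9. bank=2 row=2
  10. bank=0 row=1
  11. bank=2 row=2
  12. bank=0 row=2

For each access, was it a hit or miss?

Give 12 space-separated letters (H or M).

Answer: M M M M M H M M M M H M

Derivation:
Acc 1: bank1 row1 -> MISS (open row1); precharges=0
Acc 2: bank1 row2 -> MISS (open row2); precharges=1
Acc 3: bank2 row1 -> MISS (open row1); precharges=1
Acc 4: bank2 row2 -> MISS (open row2); precharges=2
Acc 5: bank2 row3 -> MISS (open row3); precharges=3
Acc 6: bank2 row3 -> HIT
Acc 7: bank0 row4 -> MISS (open row4); precharges=3
Acc 8: bank1 row4 -> MISS (open row4); precharges=4
Acc 9: bank2 row2 -> MISS (open row2); precharges=5
Acc 10: bank0 row1 -> MISS (open row1); precharges=6
Acc 11: bank2 row2 -> HIT
Acc 12: bank0 row2 -> MISS (open row2); precharges=7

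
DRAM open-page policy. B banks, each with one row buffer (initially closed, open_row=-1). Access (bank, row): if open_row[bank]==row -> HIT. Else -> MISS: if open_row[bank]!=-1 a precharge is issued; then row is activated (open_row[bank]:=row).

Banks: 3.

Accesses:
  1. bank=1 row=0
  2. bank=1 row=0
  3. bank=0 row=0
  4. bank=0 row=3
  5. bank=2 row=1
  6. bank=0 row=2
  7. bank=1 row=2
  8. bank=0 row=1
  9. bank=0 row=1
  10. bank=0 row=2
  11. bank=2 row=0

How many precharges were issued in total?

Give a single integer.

Acc 1: bank1 row0 -> MISS (open row0); precharges=0
Acc 2: bank1 row0 -> HIT
Acc 3: bank0 row0 -> MISS (open row0); precharges=0
Acc 4: bank0 row3 -> MISS (open row3); precharges=1
Acc 5: bank2 row1 -> MISS (open row1); precharges=1
Acc 6: bank0 row2 -> MISS (open row2); precharges=2
Acc 7: bank1 row2 -> MISS (open row2); precharges=3
Acc 8: bank0 row1 -> MISS (open row1); precharges=4
Acc 9: bank0 row1 -> HIT
Acc 10: bank0 row2 -> MISS (open row2); precharges=5
Acc 11: bank2 row0 -> MISS (open row0); precharges=6

Answer: 6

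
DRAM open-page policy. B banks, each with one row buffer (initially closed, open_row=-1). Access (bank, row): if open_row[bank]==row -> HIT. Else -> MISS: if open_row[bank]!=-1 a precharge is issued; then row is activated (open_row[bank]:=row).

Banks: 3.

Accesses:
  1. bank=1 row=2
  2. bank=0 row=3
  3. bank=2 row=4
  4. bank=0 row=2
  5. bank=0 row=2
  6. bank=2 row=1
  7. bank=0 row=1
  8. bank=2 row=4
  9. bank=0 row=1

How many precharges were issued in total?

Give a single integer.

Acc 1: bank1 row2 -> MISS (open row2); precharges=0
Acc 2: bank0 row3 -> MISS (open row3); precharges=0
Acc 3: bank2 row4 -> MISS (open row4); precharges=0
Acc 4: bank0 row2 -> MISS (open row2); precharges=1
Acc 5: bank0 row2 -> HIT
Acc 6: bank2 row1 -> MISS (open row1); precharges=2
Acc 7: bank0 row1 -> MISS (open row1); precharges=3
Acc 8: bank2 row4 -> MISS (open row4); precharges=4
Acc 9: bank0 row1 -> HIT

Answer: 4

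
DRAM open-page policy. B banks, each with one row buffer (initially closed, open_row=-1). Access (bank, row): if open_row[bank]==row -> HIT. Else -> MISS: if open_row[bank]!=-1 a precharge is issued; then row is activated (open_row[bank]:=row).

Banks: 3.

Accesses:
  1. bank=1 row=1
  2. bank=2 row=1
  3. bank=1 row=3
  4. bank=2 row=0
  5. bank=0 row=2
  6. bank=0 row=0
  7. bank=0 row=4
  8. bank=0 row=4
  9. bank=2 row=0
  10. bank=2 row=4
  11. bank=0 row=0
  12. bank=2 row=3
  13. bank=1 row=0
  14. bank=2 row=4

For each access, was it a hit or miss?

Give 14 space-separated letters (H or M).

Acc 1: bank1 row1 -> MISS (open row1); precharges=0
Acc 2: bank2 row1 -> MISS (open row1); precharges=0
Acc 3: bank1 row3 -> MISS (open row3); precharges=1
Acc 4: bank2 row0 -> MISS (open row0); precharges=2
Acc 5: bank0 row2 -> MISS (open row2); precharges=2
Acc 6: bank0 row0 -> MISS (open row0); precharges=3
Acc 7: bank0 row4 -> MISS (open row4); precharges=4
Acc 8: bank0 row4 -> HIT
Acc 9: bank2 row0 -> HIT
Acc 10: bank2 row4 -> MISS (open row4); precharges=5
Acc 11: bank0 row0 -> MISS (open row0); precharges=6
Acc 12: bank2 row3 -> MISS (open row3); precharges=7
Acc 13: bank1 row0 -> MISS (open row0); precharges=8
Acc 14: bank2 row4 -> MISS (open row4); precharges=9

Answer: M M M M M M M H H M M M M M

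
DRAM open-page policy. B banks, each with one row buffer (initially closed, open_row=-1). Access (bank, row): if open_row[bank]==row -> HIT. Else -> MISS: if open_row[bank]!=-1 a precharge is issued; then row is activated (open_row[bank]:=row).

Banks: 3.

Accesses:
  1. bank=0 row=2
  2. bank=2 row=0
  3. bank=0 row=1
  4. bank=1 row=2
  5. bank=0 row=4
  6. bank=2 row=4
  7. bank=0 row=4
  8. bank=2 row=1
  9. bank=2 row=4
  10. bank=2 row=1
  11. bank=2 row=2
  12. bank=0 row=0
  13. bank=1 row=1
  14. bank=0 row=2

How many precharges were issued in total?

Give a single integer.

Answer: 10

Derivation:
Acc 1: bank0 row2 -> MISS (open row2); precharges=0
Acc 2: bank2 row0 -> MISS (open row0); precharges=0
Acc 3: bank0 row1 -> MISS (open row1); precharges=1
Acc 4: bank1 row2 -> MISS (open row2); precharges=1
Acc 5: bank0 row4 -> MISS (open row4); precharges=2
Acc 6: bank2 row4 -> MISS (open row4); precharges=3
Acc 7: bank0 row4 -> HIT
Acc 8: bank2 row1 -> MISS (open row1); precharges=4
Acc 9: bank2 row4 -> MISS (open row4); precharges=5
Acc 10: bank2 row1 -> MISS (open row1); precharges=6
Acc 11: bank2 row2 -> MISS (open row2); precharges=7
Acc 12: bank0 row0 -> MISS (open row0); precharges=8
Acc 13: bank1 row1 -> MISS (open row1); precharges=9
Acc 14: bank0 row2 -> MISS (open row2); precharges=10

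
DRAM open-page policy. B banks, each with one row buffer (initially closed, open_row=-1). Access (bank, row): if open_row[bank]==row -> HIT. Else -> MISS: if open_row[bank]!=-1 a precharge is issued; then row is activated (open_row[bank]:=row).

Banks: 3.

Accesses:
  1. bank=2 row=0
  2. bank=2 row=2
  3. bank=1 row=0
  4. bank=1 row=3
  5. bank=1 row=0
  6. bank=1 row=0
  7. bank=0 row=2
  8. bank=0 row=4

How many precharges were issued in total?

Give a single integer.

Answer: 4

Derivation:
Acc 1: bank2 row0 -> MISS (open row0); precharges=0
Acc 2: bank2 row2 -> MISS (open row2); precharges=1
Acc 3: bank1 row0 -> MISS (open row0); precharges=1
Acc 4: bank1 row3 -> MISS (open row3); precharges=2
Acc 5: bank1 row0 -> MISS (open row0); precharges=3
Acc 6: bank1 row0 -> HIT
Acc 7: bank0 row2 -> MISS (open row2); precharges=3
Acc 8: bank0 row4 -> MISS (open row4); precharges=4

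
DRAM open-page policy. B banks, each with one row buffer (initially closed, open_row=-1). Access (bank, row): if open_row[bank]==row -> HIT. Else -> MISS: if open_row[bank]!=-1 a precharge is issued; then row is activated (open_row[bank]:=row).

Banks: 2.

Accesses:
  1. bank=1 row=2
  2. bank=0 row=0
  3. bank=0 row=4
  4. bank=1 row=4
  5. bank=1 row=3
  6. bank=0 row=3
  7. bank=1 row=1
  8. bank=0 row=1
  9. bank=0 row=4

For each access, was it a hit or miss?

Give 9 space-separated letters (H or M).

Acc 1: bank1 row2 -> MISS (open row2); precharges=0
Acc 2: bank0 row0 -> MISS (open row0); precharges=0
Acc 3: bank0 row4 -> MISS (open row4); precharges=1
Acc 4: bank1 row4 -> MISS (open row4); precharges=2
Acc 5: bank1 row3 -> MISS (open row3); precharges=3
Acc 6: bank0 row3 -> MISS (open row3); precharges=4
Acc 7: bank1 row1 -> MISS (open row1); precharges=5
Acc 8: bank0 row1 -> MISS (open row1); precharges=6
Acc 9: bank0 row4 -> MISS (open row4); precharges=7

Answer: M M M M M M M M M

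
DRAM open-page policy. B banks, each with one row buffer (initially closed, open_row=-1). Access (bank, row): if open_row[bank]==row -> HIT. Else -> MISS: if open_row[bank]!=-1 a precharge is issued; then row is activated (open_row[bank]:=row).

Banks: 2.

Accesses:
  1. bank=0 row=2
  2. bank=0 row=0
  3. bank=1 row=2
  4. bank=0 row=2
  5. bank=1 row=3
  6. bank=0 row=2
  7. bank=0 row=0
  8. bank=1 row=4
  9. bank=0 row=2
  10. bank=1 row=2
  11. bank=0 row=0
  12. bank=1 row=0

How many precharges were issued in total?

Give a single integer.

Answer: 9

Derivation:
Acc 1: bank0 row2 -> MISS (open row2); precharges=0
Acc 2: bank0 row0 -> MISS (open row0); precharges=1
Acc 3: bank1 row2 -> MISS (open row2); precharges=1
Acc 4: bank0 row2 -> MISS (open row2); precharges=2
Acc 5: bank1 row3 -> MISS (open row3); precharges=3
Acc 6: bank0 row2 -> HIT
Acc 7: bank0 row0 -> MISS (open row0); precharges=4
Acc 8: bank1 row4 -> MISS (open row4); precharges=5
Acc 9: bank0 row2 -> MISS (open row2); precharges=6
Acc 10: bank1 row2 -> MISS (open row2); precharges=7
Acc 11: bank0 row0 -> MISS (open row0); precharges=8
Acc 12: bank1 row0 -> MISS (open row0); precharges=9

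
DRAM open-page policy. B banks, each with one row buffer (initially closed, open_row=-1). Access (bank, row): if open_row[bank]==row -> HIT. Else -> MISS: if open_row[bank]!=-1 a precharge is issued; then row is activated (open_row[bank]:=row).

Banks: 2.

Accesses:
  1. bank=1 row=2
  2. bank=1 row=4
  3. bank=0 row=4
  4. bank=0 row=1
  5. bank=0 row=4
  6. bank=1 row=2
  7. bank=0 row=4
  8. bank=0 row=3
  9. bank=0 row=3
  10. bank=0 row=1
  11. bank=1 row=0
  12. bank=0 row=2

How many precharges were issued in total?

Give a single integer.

Answer: 8

Derivation:
Acc 1: bank1 row2 -> MISS (open row2); precharges=0
Acc 2: bank1 row4 -> MISS (open row4); precharges=1
Acc 3: bank0 row4 -> MISS (open row4); precharges=1
Acc 4: bank0 row1 -> MISS (open row1); precharges=2
Acc 5: bank0 row4 -> MISS (open row4); precharges=3
Acc 6: bank1 row2 -> MISS (open row2); precharges=4
Acc 7: bank0 row4 -> HIT
Acc 8: bank0 row3 -> MISS (open row3); precharges=5
Acc 9: bank0 row3 -> HIT
Acc 10: bank0 row1 -> MISS (open row1); precharges=6
Acc 11: bank1 row0 -> MISS (open row0); precharges=7
Acc 12: bank0 row2 -> MISS (open row2); precharges=8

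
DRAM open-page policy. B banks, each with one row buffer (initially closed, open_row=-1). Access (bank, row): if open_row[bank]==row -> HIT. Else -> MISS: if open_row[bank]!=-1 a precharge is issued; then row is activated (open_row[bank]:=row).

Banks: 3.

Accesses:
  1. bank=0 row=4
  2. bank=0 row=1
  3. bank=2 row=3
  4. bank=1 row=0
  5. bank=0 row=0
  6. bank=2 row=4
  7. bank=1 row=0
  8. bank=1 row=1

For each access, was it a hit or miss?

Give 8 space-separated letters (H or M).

Answer: M M M M M M H M

Derivation:
Acc 1: bank0 row4 -> MISS (open row4); precharges=0
Acc 2: bank0 row1 -> MISS (open row1); precharges=1
Acc 3: bank2 row3 -> MISS (open row3); precharges=1
Acc 4: bank1 row0 -> MISS (open row0); precharges=1
Acc 5: bank0 row0 -> MISS (open row0); precharges=2
Acc 6: bank2 row4 -> MISS (open row4); precharges=3
Acc 7: bank1 row0 -> HIT
Acc 8: bank1 row1 -> MISS (open row1); precharges=4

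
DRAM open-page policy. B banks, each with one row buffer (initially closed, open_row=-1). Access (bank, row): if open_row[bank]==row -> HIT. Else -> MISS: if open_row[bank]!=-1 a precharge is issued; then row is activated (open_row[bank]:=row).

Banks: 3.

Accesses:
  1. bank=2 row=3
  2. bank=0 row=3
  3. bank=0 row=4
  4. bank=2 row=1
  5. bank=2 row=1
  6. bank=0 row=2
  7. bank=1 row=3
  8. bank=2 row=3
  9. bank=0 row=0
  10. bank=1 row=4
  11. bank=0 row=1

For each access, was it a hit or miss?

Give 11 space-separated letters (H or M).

Answer: M M M M H M M M M M M

Derivation:
Acc 1: bank2 row3 -> MISS (open row3); precharges=0
Acc 2: bank0 row3 -> MISS (open row3); precharges=0
Acc 3: bank0 row4 -> MISS (open row4); precharges=1
Acc 4: bank2 row1 -> MISS (open row1); precharges=2
Acc 5: bank2 row1 -> HIT
Acc 6: bank0 row2 -> MISS (open row2); precharges=3
Acc 7: bank1 row3 -> MISS (open row3); precharges=3
Acc 8: bank2 row3 -> MISS (open row3); precharges=4
Acc 9: bank0 row0 -> MISS (open row0); precharges=5
Acc 10: bank1 row4 -> MISS (open row4); precharges=6
Acc 11: bank0 row1 -> MISS (open row1); precharges=7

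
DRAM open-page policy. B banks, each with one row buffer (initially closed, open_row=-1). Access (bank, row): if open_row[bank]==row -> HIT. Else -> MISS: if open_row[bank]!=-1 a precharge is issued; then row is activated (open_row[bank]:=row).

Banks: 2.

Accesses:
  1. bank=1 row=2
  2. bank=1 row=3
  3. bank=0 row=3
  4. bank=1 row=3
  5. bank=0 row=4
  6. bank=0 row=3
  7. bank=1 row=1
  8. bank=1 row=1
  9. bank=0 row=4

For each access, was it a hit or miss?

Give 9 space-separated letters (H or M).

Acc 1: bank1 row2 -> MISS (open row2); precharges=0
Acc 2: bank1 row3 -> MISS (open row3); precharges=1
Acc 3: bank0 row3 -> MISS (open row3); precharges=1
Acc 4: bank1 row3 -> HIT
Acc 5: bank0 row4 -> MISS (open row4); precharges=2
Acc 6: bank0 row3 -> MISS (open row3); precharges=3
Acc 7: bank1 row1 -> MISS (open row1); precharges=4
Acc 8: bank1 row1 -> HIT
Acc 9: bank0 row4 -> MISS (open row4); precharges=5

Answer: M M M H M M M H M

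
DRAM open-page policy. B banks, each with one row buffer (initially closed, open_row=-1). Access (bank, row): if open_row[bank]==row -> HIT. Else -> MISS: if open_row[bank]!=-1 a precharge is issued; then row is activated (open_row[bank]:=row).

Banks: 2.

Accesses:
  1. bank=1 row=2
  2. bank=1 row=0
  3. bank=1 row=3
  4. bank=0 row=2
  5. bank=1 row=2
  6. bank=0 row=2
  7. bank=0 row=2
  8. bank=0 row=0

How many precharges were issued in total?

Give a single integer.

Acc 1: bank1 row2 -> MISS (open row2); precharges=0
Acc 2: bank1 row0 -> MISS (open row0); precharges=1
Acc 3: bank1 row3 -> MISS (open row3); precharges=2
Acc 4: bank0 row2 -> MISS (open row2); precharges=2
Acc 5: bank1 row2 -> MISS (open row2); precharges=3
Acc 6: bank0 row2 -> HIT
Acc 7: bank0 row2 -> HIT
Acc 8: bank0 row0 -> MISS (open row0); precharges=4

Answer: 4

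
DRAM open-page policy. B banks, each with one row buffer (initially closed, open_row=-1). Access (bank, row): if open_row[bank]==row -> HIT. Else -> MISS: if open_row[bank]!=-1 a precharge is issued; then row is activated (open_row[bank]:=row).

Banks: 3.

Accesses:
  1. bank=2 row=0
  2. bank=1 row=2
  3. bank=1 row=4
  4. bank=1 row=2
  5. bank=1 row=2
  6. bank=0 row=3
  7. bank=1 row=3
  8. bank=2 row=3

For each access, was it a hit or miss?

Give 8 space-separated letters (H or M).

Answer: M M M M H M M M

Derivation:
Acc 1: bank2 row0 -> MISS (open row0); precharges=0
Acc 2: bank1 row2 -> MISS (open row2); precharges=0
Acc 3: bank1 row4 -> MISS (open row4); precharges=1
Acc 4: bank1 row2 -> MISS (open row2); precharges=2
Acc 5: bank1 row2 -> HIT
Acc 6: bank0 row3 -> MISS (open row3); precharges=2
Acc 7: bank1 row3 -> MISS (open row3); precharges=3
Acc 8: bank2 row3 -> MISS (open row3); precharges=4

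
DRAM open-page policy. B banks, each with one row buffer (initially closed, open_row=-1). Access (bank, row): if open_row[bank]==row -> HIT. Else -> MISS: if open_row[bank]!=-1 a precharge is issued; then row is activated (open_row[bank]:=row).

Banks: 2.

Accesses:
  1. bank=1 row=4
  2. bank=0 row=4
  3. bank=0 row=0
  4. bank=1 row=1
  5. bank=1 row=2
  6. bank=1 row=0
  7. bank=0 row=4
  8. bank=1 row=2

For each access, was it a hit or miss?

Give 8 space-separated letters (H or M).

Acc 1: bank1 row4 -> MISS (open row4); precharges=0
Acc 2: bank0 row4 -> MISS (open row4); precharges=0
Acc 3: bank0 row0 -> MISS (open row0); precharges=1
Acc 4: bank1 row1 -> MISS (open row1); precharges=2
Acc 5: bank1 row2 -> MISS (open row2); precharges=3
Acc 6: bank1 row0 -> MISS (open row0); precharges=4
Acc 7: bank0 row4 -> MISS (open row4); precharges=5
Acc 8: bank1 row2 -> MISS (open row2); precharges=6

Answer: M M M M M M M M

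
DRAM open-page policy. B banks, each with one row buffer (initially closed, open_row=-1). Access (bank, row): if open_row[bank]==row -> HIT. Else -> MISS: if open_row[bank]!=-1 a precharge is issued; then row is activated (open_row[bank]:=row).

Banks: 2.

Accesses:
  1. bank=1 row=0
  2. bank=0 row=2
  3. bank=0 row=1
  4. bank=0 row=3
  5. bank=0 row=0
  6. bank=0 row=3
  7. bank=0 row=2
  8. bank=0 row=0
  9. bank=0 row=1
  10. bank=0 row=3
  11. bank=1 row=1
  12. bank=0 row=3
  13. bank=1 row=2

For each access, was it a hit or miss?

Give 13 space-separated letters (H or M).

Answer: M M M M M M M M M M M H M

Derivation:
Acc 1: bank1 row0 -> MISS (open row0); precharges=0
Acc 2: bank0 row2 -> MISS (open row2); precharges=0
Acc 3: bank0 row1 -> MISS (open row1); precharges=1
Acc 4: bank0 row3 -> MISS (open row3); precharges=2
Acc 5: bank0 row0 -> MISS (open row0); precharges=3
Acc 6: bank0 row3 -> MISS (open row3); precharges=4
Acc 7: bank0 row2 -> MISS (open row2); precharges=5
Acc 8: bank0 row0 -> MISS (open row0); precharges=6
Acc 9: bank0 row1 -> MISS (open row1); precharges=7
Acc 10: bank0 row3 -> MISS (open row3); precharges=8
Acc 11: bank1 row1 -> MISS (open row1); precharges=9
Acc 12: bank0 row3 -> HIT
Acc 13: bank1 row2 -> MISS (open row2); precharges=10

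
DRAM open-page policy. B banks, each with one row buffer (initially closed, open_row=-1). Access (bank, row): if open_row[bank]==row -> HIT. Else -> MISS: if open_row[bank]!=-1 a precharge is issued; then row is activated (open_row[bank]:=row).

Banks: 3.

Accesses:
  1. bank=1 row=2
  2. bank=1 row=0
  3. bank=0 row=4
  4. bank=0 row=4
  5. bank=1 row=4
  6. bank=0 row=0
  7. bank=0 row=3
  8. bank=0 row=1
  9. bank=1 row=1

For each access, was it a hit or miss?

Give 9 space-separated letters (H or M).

Answer: M M M H M M M M M

Derivation:
Acc 1: bank1 row2 -> MISS (open row2); precharges=0
Acc 2: bank1 row0 -> MISS (open row0); precharges=1
Acc 3: bank0 row4 -> MISS (open row4); precharges=1
Acc 4: bank0 row4 -> HIT
Acc 5: bank1 row4 -> MISS (open row4); precharges=2
Acc 6: bank0 row0 -> MISS (open row0); precharges=3
Acc 7: bank0 row3 -> MISS (open row3); precharges=4
Acc 8: bank0 row1 -> MISS (open row1); precharges=5
Acc 9: bank1 row1 -> MISS (open row1); precharges=6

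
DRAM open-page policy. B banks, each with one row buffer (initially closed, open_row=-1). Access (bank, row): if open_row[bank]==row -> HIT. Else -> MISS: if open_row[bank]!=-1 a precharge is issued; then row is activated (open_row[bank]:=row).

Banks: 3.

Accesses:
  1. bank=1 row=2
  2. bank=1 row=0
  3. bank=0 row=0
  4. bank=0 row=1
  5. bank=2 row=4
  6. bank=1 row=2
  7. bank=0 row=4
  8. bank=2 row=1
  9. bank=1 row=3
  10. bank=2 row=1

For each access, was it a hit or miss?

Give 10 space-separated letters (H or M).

Answer: M M M M M M M M M H

Derivation:
Acc 1: bank1 row2 -> MISS (open row2); precharges=0
Acc 2: bank1 row0 -> MISS (open row0); precharges=1
Acc 3: bank0 row0 -> MISS (open row0); precharges=1
Acc 4: bank0 row1 -> MISS (open row1); precharges=2
Acc 5: bank2 row4 -> MISS (open row4); precharges=2
Acc 6: bank1 row2 -> MISS (open row2); precharges=3
Acc 7: bank0 row4 -> MISS (open row4); precharges=4
Acc 8: bank2 row1 -> MISS (open row1); precharges=5
Acc 9: bank1 row3 -> MISS (open row3); precharges=6
Acc 10: bank2 row1 -> HIT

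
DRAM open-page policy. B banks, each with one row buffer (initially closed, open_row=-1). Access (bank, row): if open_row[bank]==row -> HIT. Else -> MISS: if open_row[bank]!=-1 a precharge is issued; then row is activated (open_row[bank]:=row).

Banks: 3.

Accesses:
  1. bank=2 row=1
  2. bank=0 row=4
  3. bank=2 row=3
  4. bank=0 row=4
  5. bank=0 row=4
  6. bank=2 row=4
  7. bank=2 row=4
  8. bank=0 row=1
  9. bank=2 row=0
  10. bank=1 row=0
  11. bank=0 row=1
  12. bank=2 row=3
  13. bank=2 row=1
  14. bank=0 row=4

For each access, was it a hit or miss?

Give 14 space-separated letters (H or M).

Acc 1: bank2 row1 -> MISS (open row1); precharges=0
Acc 2: bank0 row4 -> MISS (open row4); precharges=0
Acc 3: bank2 row3 -> MISS (open row3); precharges=1
Acc 4: bank0 row4 -> HIT
Acc 5: bank0 row4 -> HIT
Acc 6: bank2 row4 -> MISS (open row4); precharges=2
Acc 7: bank2 row4 -> HIT
Acc 8: bank0 row1 -> MISS (open row1); precharges=3
Acc 9: bank2 row0 -> MISS (open row0); precharges=4
Acc 10: bank1 row0 -> MISS (open row0); precharges=4
Acc 11: bank0 row1 -> HIT
Acc 12: bank2 row3 -> MISS (open row3); precharges=5
Acc 13: bank2 row1 -> MISS (open row1); precharges=6
Acc 14: bank0 row4 -> MISS (open row4); precharges=7

Answer: M M M H H M H M M M H M M M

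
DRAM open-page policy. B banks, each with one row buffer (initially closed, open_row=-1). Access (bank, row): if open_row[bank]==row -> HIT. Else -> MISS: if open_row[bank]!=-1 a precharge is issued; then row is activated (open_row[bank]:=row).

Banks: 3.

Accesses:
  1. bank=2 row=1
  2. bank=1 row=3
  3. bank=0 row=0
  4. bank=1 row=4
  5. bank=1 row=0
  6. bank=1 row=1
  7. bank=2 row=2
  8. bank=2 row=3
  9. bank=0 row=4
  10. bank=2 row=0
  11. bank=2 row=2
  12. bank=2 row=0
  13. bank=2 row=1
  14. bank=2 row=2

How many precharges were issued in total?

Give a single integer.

Answer: 11

Derivation:
Acc 1: bank2 row1 -> MISS (open row1); precharges=0
Acc 2: bank1 row3 -> MISS (open row3); precharges=0
Acc 3: bank0 row0 -> MISS (open row0); precharges=0
Acc 4: bank1 row4 -> MISS (open row4); precharges=1
Acc 5: bank1 row0 -> MISS (open row0); precharges=2
Acc 6: bank1 row1 -> MISS (open row1); precharges=3
Acc 7: bank2 row2 -> MISS (open row2); precharges=4
Acc 8: bank2 row3 -> MISS (open row3); precharges=5
Acc 9: bank0 row4 -> MISS (open row4); precharges=6
Acc 10: bank2 row0 -> MISS (open row0); precharges=7
Acc 11: bank2 row2 -> MISS (open row2); precharges=8
Acc 12: bank2 row0 -> MISS (open row0); precharges=9
Acc 13: bank2 row1 -> MISS (open row1); precharges=10
Acc 14: bank2 row2 -> MISS (open row2); precharges=11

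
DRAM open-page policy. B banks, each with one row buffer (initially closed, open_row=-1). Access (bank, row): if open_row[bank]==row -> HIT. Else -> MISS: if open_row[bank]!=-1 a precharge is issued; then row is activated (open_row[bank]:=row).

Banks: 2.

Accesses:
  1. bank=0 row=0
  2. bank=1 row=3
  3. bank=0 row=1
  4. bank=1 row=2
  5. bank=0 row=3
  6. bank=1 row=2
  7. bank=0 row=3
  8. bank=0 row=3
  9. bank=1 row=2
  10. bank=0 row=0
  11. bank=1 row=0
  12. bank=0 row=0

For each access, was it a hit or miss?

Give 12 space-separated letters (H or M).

Acc 1: bank0 row0 -> MISS (open row0); precharges=0
Acc 2: bank1 row3 -> MISS (open row3); precharges=0
Acc 3: bank0 row1 -> MISS (open row1); precharges=1
Acc 4: bank1 row2 -> MISS (open row2); precharges=2
Acc 5: bank0 row3 -> MISS (open row3); precharges=3
Acc 6: bank1 row2 -> HIT
Acc 7: bank0 row3 -> HIT
Acc 8: bank0 row3 -> HIT
Acc 9: bank1 row2 -> HIT
Acc 10: bank0 row0 -> MISS (open row0); precharges=4
Acc 11: bank1 row0 -> MISS (open row0); precharges=5
Acc 12: bank0 row0 -> HIT

Answer: M M M M M H H H H M M H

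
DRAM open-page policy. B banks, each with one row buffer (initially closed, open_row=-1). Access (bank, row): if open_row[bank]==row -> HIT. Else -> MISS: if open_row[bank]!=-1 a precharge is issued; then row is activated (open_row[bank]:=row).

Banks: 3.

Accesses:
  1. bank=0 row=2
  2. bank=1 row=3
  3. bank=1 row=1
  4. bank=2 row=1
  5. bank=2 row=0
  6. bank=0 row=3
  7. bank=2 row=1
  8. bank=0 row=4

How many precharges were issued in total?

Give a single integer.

Answer: 5

Derivation:
Acc 1: bank0 row2 -> MISS (open row2); precharges=0
Acc 2: bank1 row3 -> MISS (open row3); precharges=0
Acc 3: bank1 row1 -> MISS (open row1); precharges=1
Acc 4: bank2 row1 -> MISS (open row1); precharges=1
Acc 5: bank2 row0 -> MISS (open row0); precharges=2
Acc 6: bank0 row3 -> MISS (open row3); precharges=3
Acc 7: bank2 row1 -> MISS (open row1); precharges=4
Acc 8: bank0 row4 -> MISS (open row4); precharges=5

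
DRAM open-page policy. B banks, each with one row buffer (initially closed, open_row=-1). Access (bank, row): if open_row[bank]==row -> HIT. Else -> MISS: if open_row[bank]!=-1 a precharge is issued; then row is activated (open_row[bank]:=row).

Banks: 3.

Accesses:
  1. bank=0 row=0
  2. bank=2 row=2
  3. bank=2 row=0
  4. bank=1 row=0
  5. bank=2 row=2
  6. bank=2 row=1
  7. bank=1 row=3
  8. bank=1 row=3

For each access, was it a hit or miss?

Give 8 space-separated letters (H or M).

Acc 1: bank0 row0 -> MISS (open row0); precharges=0
Acc 2: bank2 row2 -> MISS (open row2); precharges=0
Acc 3: bank2 row0 -> MISS (open row0); precharges=1
Acc 4: bank1 row0 -> MISS (open row0); precharges=1
Acc 5: bank2 row2 -> MISS (open row2); precharges=2
Acc 6: bank2 row1 -> MISS (open row1); precharges=3
Acc 7: bank1 row3 -> MISS (open row3); precharges=4
Acc 8: bank1 row3 -> HIT

Answer: M M M M M M M H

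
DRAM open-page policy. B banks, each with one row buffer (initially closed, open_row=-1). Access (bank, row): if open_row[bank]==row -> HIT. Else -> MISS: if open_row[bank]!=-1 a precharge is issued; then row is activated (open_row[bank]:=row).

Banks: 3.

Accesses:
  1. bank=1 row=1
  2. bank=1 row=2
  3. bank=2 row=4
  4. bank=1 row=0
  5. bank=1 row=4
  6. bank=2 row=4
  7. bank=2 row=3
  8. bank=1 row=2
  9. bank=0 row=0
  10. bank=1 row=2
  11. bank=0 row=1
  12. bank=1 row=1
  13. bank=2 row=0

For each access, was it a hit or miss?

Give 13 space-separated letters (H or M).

Answer: M M M M M H M M M H M M M

Derivation:
Acc 1: bank1 row1 -> MISS (open row1); precharges=0
Acc 2: bank1 row2 -> MISS (open row2); precharges=1
Acc 3: bank2 row4 -> MISS (open row4); precharges=1
Acc 4: bank1 row0 -> MISS (open row0); precharges=2
Acc 5: bank1 row4 -> MISS (open row4); precharges=3
Acc 6: bank2 row4 -> HIT
Acc 7: bank2 row3 -> MISS (open row3); precharges=4
Acc 8: bank1 row2 -> MISS (open row2); precharges=5
Acc 9: bank0 row0 -> MISS (open row0); precharges=5
Acc 10: bank1 row2 -> HIT
Acc 11: bank0 row1 -> MISS (open row1); precharges=6
Acc 12: bank1 row1 -> MISS (open row1); precharges=7
Acc 13: bank2 row0 -> MISS (open row0); precharges=8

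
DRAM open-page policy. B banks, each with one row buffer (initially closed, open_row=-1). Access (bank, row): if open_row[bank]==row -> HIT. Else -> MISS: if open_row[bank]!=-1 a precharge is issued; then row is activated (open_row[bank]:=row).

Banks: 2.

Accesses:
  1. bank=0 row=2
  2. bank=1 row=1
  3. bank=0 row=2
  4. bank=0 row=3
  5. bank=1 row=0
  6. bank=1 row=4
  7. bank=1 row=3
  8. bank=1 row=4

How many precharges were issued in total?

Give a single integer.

Answer: 5

Derivation:
Acc 1: bank0 row2 -> MISS (open row2); precharges=0
Acc 2: bank1 row1 -> MISS (open row1); precharges=0
Acc 3: bank0 row2 -> HIT
Acc 4: bank0 row3 -> MISS (open row3); precharges=1
Acc 5: bank1 row0 -> MISS (open row0); precharges=2
Acc 6: bank1 row4 -> MISS (open row4); precharges=3
Acc 7: bank1 row3 -> MISS (open row3); precharges=4
Acc 8: bank1 row4 -> MISS (open row4); precharges=5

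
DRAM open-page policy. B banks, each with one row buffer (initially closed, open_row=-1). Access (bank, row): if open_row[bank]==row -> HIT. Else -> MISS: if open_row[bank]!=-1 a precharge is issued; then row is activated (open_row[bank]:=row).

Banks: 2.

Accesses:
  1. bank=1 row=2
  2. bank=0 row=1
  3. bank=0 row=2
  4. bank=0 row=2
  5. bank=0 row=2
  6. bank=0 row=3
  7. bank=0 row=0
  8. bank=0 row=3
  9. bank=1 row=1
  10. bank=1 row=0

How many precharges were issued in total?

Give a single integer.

Answer: 6

Derivation:
Acc 1: bank1 row2 -> MISS (open row2); precharges=0
Acc 2: bank0 row1 -> MISS (open row1); precharges=0
Acc 3: bank0 row2 -> MISS (open row2); precharges=1
Acc 4: bank0 row2 -> HIT
Acc 5: bank0 row2 -> HIT
Acc 6: bank0 row3 -> MISS (open row3); precharges=2
Acc 7: bank0 row0 -> MISS (open row0); precharges=3
Acc 8: bank0 row3 -> MISS (open row3); precharges=4
Acc 9: bank1 row1 -> MISS (open row1); precharges=5
Acc 10: bank1 row0 -> MISS (open row0); precharges=6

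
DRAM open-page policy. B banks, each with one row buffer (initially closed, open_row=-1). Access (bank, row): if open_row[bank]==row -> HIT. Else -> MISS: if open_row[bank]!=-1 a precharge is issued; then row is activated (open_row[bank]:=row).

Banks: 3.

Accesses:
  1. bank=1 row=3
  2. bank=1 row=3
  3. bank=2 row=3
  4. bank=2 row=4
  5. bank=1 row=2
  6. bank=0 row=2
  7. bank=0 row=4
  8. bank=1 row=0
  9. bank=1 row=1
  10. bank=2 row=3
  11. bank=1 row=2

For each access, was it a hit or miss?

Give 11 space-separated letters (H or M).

Acc 1: bank1 row3 -> MISS (open row3); precharges=0
Acc 2: bank1 row3 -> HIT
Acc 3: bank2 row3 -> MISS (open row3); precharges=0
Acc 4: bank2 row4 -> MISS (open row4); precharges=1
Acc 5: bank1 row2 -> MISS (open row2); precharges=2
Acc 6: bank0 row2 -> MISS (open row2); precharges=2
Acc 7: bank0 row4 -> MISS (open row4); precharges=3
Acc 8: bank1 row0 -> MISS (open row0); precharges=4
Acc 9: bank1 row1 -> MISS (open row1); precharges=5
Acc 10: bank2 row3 -> MISS (open row3); precharges=6
Acc 11: bank1 row2 -> MISS (open row2); precharges=7

Answer: M H M M M M M M M M M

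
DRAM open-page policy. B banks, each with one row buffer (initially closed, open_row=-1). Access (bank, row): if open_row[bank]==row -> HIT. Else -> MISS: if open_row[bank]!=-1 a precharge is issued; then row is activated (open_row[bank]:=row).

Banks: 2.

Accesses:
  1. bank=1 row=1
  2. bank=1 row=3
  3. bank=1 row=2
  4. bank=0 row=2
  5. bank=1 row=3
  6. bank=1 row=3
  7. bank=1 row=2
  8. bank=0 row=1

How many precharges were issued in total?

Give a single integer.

Answer: 5

Derivation:
Acc 1: bank1 row1 -> MISS (open row1); precharges=0
Acc 2: bank1 row3 -> MISS (open row3); precharges=1
Acc 3: bank1 row2 -> MISS (open row2); precharges=2
Acc 4: bank0 row2 -> MISS (open row2); precharges=2
Acc 5: bank1 row3 -> MISS (open row3); precharges=3
Acc 6: bank1 row3 -> HIT
Acc 7: bank1 row2 -> MISS (open row2); precharges=4
Acc 8: bank0 row1 -> MISS (open row1); precharges=5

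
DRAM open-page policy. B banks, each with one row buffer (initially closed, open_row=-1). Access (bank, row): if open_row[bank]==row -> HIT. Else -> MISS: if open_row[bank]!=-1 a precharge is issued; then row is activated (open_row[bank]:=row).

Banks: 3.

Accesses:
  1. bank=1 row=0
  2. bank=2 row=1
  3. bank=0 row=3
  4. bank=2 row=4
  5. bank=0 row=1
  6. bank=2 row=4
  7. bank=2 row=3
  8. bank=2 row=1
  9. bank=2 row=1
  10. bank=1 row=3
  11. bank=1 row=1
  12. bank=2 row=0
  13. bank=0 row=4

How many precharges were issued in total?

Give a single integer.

Acc 1: bank1 row0 -> MISS (open row0); precharges=0
Acc 2: bank2 row1 -> MISS (open row1); precharges=0
Acc 3: bank0 row3 -> MISS (open row3); precharges=0
Acc 4: bank2 row4 -> MISS (open row4); precharges=1
Acc 5: bank0 row1 -> MISS (open row1); precharges=2
Acc 6: bank2 row4 -> HIT
Acc 7: bank2 row3 -> MISS (open row3); precharges=3
Acc 8: bank2 row1 -> MISS (open row1); precharges=4
Acc 9: bank2 row1 -> HIT
Acc 10: bank1 row3 -> MISS (open row3); precharges=5
Acc 11: bank1 row1 -> MISS (open row1); precharges=6
Acc 12: bank2 row0 -> MISS (open row0); precharges=7
Acc 13: bank0 row4 -> MISS (open row4); precharges=8

Answer: 8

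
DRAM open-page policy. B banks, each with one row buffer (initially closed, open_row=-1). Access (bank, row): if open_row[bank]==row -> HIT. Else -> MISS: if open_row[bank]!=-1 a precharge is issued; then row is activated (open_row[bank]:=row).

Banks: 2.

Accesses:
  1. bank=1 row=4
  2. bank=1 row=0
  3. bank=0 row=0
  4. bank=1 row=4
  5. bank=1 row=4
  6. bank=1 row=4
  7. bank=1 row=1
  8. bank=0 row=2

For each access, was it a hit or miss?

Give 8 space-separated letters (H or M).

Answer: M M M M H H M M

Derivation:
Acc 1: bank1 row4 -> MISS (open row4); precharges=0
Acc 2: bank1 row0 -> MISS (open row0); precharges=1
Acc 3: bank0 row0 -> MISS (open row0); precharges=1
Acc 4: bank1 row4 -> MISS (open row4); precharges=2
Acc 5: bank1 row4 -> HIT
Acc 6: bank1 row4 -> HIT
Acc 7: bank1 row1 -> MISS (open row1); precharges=3
Acc 8: bank0 row2 -> MISS (open row2); precharges=4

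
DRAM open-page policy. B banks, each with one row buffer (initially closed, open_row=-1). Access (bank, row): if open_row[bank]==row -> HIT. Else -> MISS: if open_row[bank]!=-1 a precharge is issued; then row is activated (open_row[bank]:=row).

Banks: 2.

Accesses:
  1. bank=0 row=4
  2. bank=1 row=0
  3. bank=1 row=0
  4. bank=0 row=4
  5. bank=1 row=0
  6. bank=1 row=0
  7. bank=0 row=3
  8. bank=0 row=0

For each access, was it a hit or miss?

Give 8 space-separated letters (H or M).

Acc 1: bank0 row4 -> MISS (open row4); precharges=0
Acc 2: bank1 row0 -> MISS (open row0); precharges=0
Acc 3: bank1 row0 -> HIT
Acc 4: bank0 row4 -> HIT
Acc 5: bank1 row0 -> HIT
Acc 6: bank1 row0 -> HIT
Acc 7: bank0 row3 -> MISS (open row3); precharges=1
Acc 8: bank0 row0 -> MISS (open row0); precharges=2

Answer: M M H H H H M M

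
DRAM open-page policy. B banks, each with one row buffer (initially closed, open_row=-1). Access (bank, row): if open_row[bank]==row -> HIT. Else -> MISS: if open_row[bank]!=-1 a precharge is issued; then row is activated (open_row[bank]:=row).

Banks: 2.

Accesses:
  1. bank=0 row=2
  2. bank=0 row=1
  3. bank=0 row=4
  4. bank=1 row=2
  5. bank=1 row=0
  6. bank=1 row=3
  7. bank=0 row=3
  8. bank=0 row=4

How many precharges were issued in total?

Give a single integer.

Acc 1: bank0 row2 -> MISS (open row2); precharges=0
Acc 2: bank0 row1 -> MISS (open row1); precharges=1
Acc 3: bank0 row4 -> MISS (open row4); precharges=2
Acc 4: bank1 row2 -> MISS (open row2); precharges=2
Acc 5: bank1 row0 -> MISS (open row0); precharges=3
Acc 6: bank1 row3 -> MISS (open row3); precharges=4
Acc 7: bank0 row3 -> MISS (open row3); precharges=5
Acc 8: bank0 row4 -> MISS (open row4); precharges=6

Answer: 6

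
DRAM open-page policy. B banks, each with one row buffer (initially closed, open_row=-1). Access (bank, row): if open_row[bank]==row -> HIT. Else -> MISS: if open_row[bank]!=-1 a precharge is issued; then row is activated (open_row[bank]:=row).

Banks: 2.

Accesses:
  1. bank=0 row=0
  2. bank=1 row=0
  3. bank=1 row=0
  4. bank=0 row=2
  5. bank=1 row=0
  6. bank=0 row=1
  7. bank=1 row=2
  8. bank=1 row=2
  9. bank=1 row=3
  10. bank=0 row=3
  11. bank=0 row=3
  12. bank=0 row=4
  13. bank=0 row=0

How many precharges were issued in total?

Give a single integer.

Acc 1: bank0 row0 -> MISS (open row0); precharges=0
Acc 2: bank1 row0 -> MISS (open row0); precharges=0
Acc 3: bank1 row0 -> HIT
Acc 4: bank0 row2 -> MISS (open row2); precharges=1
Acc 5: bank1 row0 -> HIT
Acc 6: bank0 row1 -> MISS (open row1); precharges=2
Acc 7: bank1 row2 -> MISS (open row2); precharges=3
Acc 8: bank1 row2 -> HIT
Acc 9: bank1 row3 -> MISS (open row3); precharges=4
Acc 10: bank0 row3 -> MISS (open row3); precharges=5
Acc 11: bank0 row3 -> HIT
Acc 12: bank0 row4 -> MISS (open row4); precharges=6
Acc 13: bank0 row0 -> MISS (open row0); precharges=7

Answer: 7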